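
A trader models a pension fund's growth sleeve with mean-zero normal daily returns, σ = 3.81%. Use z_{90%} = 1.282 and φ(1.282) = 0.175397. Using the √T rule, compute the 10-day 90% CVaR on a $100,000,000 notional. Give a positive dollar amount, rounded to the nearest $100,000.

$21,100,000

σ_{10d} = 3.81% × √10 = 12.048%.
ES multiplier = φ(z)/(1−α) = 0.175397/0.1 = 1.754.
ES = 12.048% × 1.754 = 21.132%; on $100,000,000: $21,132,000.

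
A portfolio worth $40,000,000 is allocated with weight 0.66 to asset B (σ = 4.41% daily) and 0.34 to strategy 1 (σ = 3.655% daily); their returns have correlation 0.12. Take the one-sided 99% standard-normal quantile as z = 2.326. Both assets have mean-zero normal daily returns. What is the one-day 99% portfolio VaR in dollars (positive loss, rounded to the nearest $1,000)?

σ_p² = 0.66²·4.41² + 0.34²·3.655² + 2·0.12·0.66·0.34·4.41·3.655 = 10.8840 (%²).
σ_p = √10.8840 = 3.299%.
VaR = 2.326 × 3.299% = 7.673%; on $40,000,000 that is $3,069,200.

$3,069,000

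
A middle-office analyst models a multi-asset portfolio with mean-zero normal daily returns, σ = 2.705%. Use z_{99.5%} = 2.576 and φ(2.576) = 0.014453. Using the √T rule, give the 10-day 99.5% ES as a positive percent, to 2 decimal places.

σ_{10d} = 2.705% × √10 = 8.554%.
ES multiplier = φ(z)/(1−α) = 0.014453/0.005 = 2.891.
ES = 8.554% × 2.891 = 24.730%.

24.73%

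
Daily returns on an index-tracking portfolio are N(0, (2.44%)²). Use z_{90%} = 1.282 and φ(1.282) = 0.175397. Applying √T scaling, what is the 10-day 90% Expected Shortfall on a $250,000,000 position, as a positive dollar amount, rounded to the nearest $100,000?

σ_{10d} = 2.44% × √10 = 7.716%.
ES multiplier = φ(z)/(1−α) = 0.175397/0.1 = 1.754.
ES = 7.716% × 1.754 = 13.534%; on $250,000,000: $33,835,000.

$33,800,000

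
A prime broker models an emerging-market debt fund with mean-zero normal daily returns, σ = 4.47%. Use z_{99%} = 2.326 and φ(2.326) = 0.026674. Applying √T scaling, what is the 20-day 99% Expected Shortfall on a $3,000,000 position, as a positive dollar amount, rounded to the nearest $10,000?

σ_{20d} = 4.47% × √20 = 19.990%.
ES multiplier = φ(z)/(1−α) = 0.026674/0.01 = 2.667.
ES = 19.990% × 2.667 = 53.313%; on $3,000,000: $1,599,390.

$1,600,000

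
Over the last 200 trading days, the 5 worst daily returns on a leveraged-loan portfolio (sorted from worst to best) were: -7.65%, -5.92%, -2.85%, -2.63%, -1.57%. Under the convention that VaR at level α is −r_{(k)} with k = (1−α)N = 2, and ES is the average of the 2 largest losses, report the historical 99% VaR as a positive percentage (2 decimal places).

k = 2; the 2nd lowest return is -5.92%, so VaR = 5.92%.

5.92%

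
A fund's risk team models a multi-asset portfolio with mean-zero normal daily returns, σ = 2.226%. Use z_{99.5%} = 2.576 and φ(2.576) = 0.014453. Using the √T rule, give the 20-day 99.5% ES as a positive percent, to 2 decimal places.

28.78%

σ_{20d} = 2.226% × √20 = 9.955%.
ES multiplier = φ(z)/(1−α) = 0.014453/0.005 = 2.891.
ES = 9.955% × 2.891 = 28.780%.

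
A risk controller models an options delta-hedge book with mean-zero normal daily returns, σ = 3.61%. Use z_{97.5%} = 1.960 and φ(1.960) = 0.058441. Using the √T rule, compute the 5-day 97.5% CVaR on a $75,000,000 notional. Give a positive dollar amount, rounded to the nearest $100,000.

$14,200,000

σ_{5d} = 3.61% × √5 = 8.072%.
ES multiplier = φ(z)/(1−α) = 0.058441/0.025 = 2.338.
ES = 8.072% × 2.338 = 18.872%; on $75,000,000: $14,154,000.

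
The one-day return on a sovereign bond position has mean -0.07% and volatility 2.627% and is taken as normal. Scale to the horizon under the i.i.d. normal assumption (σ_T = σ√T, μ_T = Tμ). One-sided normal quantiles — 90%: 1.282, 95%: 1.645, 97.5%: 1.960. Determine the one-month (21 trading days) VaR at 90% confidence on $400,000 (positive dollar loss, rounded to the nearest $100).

σ_{21d} = 2.627% × √21 = 12.038%; μ_{21d} = 21 × -0.07% = -1.470%.
VaR = −(-1.470%) + 1.282 × 12.038% = 16.903%.
On $400,000: 0.16903 × $400,000 = $67,612.

$67,600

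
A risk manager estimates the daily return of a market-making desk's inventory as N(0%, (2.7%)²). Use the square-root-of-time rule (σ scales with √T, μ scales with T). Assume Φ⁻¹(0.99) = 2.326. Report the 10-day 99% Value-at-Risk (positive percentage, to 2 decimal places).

σ_{10d} = 2.7% × √10 = 8.538%.
VaR = 2.326 × 8.538% = 19.859%.

19.86%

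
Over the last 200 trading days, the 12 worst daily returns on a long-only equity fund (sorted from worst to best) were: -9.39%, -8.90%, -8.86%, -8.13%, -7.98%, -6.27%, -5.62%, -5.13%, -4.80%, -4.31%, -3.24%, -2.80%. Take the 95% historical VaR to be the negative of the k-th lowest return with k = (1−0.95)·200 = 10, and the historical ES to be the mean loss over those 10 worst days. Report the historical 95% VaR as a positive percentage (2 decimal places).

k = 10; the 10th lowest return is -4.31%, so VaR = 4.31%.

4.31%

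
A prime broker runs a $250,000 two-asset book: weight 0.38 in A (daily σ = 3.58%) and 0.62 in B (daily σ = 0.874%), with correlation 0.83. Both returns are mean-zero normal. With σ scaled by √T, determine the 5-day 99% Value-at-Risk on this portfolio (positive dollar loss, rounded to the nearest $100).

σ_p = √(0.38²·3.58² + 0.62²·0.874² + 2·0.83·0.38·0.62·3.58·0.874) = 1.835%.
σ_{5d} = 1.835% × √5 = 4.103%.
z(99%) = 2.326.
VaR = 2.326 × 4.103% = 9.544%; on $250,000 that is $23,860.

$23,900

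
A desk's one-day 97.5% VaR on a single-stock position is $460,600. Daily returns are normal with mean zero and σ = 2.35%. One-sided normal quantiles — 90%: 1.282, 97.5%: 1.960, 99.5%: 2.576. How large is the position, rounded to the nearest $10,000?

VaR as a fraction of value: z·σ = 1.960 × 2.35% = 4.606%.
Position = $460,600 / 0.04606 = $10,000,000.

$10,000,000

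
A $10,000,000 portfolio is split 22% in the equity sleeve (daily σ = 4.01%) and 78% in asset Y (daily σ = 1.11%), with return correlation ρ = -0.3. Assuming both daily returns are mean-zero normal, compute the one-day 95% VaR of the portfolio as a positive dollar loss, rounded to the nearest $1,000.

σ_p² = 0.22²·4.01² + 0.78²·1.11² + 2·-0.3·0.22·0.78·4.01·1.11 = 1.0696 (%²).
σ_p = √1.0696 = 1.034%.
At 95%, z = 1.645.
VaR = 1.645 × 1.034% = 1.701%; on $10,000,000 that is $170,100.

$170,000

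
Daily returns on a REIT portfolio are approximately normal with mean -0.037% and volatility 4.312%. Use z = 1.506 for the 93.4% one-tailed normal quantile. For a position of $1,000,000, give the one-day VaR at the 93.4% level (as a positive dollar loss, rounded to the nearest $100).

VaR = −μ + z·σ = −(-0.037%) + 1.506 × 4.312% = 6.531%.
On $1,000,000: 0.06531 × $1,000,000 = $65,310.

$65,300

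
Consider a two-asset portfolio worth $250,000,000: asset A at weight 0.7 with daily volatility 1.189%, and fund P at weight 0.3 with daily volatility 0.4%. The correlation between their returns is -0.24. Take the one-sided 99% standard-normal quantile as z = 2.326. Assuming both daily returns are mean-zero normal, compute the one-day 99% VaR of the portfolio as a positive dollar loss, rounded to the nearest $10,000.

$4,720,000

σ_p² = 0.7²·1.189² + 0.3²·0.4² + 2·-0.24·0.7·0.3·1.189·0.4 = 0.6592 (%²).
σ_p = √0.6592 = 0.812%.
VaR = 2.326 × 0.812% = 1.889%; on $250,000,000 that is $4,722,500.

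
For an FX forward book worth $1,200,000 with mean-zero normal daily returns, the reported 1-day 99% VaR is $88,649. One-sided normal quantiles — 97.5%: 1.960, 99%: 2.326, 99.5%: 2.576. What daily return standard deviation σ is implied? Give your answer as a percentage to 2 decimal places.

VaR as a fraction: $88,649 / $1,200,000 = 7.387%.
σ = VaR / z = 7.387% / 2.326 = 3.176%.

3.18%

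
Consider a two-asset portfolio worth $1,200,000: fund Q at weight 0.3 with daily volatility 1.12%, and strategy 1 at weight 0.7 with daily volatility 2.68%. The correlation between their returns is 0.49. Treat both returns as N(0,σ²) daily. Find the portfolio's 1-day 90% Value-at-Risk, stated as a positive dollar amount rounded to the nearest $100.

$31,700

σ_p² = 0.3²·1.12² + 0.7²·2.68² + 2·0.49·0.3·0.7·1.12·2.68 = 4.2500 (%²).
σ_p = √4.2500 = 2.062%.
At 90%, z = 1.282.
VaR = 1.282 × 2.062% = 2.643%; on $1,200,000 that is $31,716.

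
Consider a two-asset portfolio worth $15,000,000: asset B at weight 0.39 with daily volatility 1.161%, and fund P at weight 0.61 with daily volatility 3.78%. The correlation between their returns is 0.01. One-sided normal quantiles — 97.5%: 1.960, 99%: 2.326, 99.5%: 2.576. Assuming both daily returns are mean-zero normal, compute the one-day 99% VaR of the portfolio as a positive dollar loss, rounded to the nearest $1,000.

σ_p² = 0.39²·1.161² + 0.61²·3.78² + 2·0.01·0.39·0.61·1.161·3.78 = 5.5426 (%²).
σ_p = √5.5426 = 2.354%.
VaR = 2.326 × 2.354% = 5.475%; on $15,000,000 that is $821,250.

$821,000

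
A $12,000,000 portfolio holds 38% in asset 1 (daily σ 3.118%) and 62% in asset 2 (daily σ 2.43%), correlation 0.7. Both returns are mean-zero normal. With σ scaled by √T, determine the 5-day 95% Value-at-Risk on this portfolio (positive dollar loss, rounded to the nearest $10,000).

$1,100,000

σ_p = √(0.38²·3.118² + 0.62²·2.43² + 2·0.7·0.38·0.62·3.118·2.43) = 2.485%.
σ_{5d} = 2.485% × √5 = 5.557%.
z(95%) = 1.645.
VaR = 1.645 × 5.557% = 9.141%; on $12,000,000 that is $1,096,920.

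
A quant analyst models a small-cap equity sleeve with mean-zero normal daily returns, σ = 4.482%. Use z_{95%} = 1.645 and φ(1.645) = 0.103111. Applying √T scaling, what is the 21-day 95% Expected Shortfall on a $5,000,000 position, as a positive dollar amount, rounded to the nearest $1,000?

σ_{21d} = 4.482% × √21 = 20.539%.
ES multiplier = φ(z)/(1−α) = 0.103111/0.05 = 2.062.
ES = 20.539% × 2.062 = 42.351%; on $5,000,000: $2,117,550.

$2,118,000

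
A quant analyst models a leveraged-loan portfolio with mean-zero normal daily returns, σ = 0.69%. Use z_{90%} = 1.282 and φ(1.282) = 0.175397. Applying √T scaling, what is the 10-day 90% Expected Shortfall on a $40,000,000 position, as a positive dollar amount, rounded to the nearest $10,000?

σ_{10d} = 0.69% × √10 = 2.182%.
ES multiplier = φ(z)/(1−α) = 0.175397/0.1 = 1.754.
ES = 2.182% × 1.754 = 3.827%; on $40,000,000: $1,530,800.

$1,530,000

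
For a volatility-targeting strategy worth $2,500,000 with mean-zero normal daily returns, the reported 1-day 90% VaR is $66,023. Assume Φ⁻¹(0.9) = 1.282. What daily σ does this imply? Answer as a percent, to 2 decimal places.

VaR as a fraction: $66,023 / $2,500,000 = 2.641%.
σ = VaR / z = 2.641% / 1.282 = 2.060%.

2.06%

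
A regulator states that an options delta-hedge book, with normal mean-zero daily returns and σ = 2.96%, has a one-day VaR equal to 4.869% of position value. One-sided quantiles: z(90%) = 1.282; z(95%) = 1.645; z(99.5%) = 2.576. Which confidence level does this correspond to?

95%

Implied z = VaR/σ = 4.869 / 2.96 = 1.645.
This matches z(95%) = 1.645.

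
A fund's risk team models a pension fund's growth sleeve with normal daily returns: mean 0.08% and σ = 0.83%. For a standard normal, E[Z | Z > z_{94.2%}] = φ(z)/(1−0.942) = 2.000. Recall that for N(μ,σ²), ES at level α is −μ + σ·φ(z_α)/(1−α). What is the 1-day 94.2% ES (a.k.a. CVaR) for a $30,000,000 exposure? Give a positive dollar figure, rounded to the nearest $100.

ES = −(0.08%) + 0.83% × 2.000 = 1.580%.
On $30,000,000: 0.01580 × $30,000,000 = $474,000.

$474,000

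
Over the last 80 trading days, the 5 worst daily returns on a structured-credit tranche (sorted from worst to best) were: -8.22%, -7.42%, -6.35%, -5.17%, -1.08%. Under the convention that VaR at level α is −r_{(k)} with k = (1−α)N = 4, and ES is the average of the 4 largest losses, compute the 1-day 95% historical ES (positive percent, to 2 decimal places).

6.79%

The 4 worst returns sum to -27.16%.
ES = −(-27.16%) / 4 = 6.79%.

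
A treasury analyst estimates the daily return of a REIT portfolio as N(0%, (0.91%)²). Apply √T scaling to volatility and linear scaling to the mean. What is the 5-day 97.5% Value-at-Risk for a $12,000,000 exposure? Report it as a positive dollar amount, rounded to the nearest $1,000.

$479,000

At 97.5%, z = 1.960.
σ_{5d} = 0.91% × √5 = 2.035%.
VaR = 1.960 × 2.035% = 3.989%.
On $12,000,000: 0.03989 × $12,000,000 = $478,680.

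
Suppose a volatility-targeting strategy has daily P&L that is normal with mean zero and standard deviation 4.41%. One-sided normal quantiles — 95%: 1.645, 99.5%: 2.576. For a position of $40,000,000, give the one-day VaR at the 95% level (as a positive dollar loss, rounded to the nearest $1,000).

VaR = z·σ = 1.645 × 4.41% = 7.254%.
On $40,000,000: 0.07254 × $40,000,000 = $2,901,600.

$2,902,000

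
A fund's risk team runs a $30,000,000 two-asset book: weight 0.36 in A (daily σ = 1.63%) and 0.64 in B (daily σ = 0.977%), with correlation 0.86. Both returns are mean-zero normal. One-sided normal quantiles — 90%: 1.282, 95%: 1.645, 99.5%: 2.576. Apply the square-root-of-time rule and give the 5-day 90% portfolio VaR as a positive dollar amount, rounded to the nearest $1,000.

σ_p = √(0.36²·1.63² + 0.64²·0.977² + 2·0.86·0.36·0.64·1.63·0.977) = 1.169%.
σ_{5d} = 1.169% × √5 = 2.614%.
VaR = 1.282 × 2.614% = 3.351%; on $30,000,000 that is $1,005,300.

$1,005,000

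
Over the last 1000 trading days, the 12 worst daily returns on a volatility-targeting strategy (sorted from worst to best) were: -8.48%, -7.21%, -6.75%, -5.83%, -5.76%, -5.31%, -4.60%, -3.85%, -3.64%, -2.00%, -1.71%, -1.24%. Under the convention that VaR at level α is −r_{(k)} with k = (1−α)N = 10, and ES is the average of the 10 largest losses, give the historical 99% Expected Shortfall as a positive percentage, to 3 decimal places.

The 10 worst returns sum to -53.43%.
ES = −(-53.43%) / 10 = 5.343%.

5.343%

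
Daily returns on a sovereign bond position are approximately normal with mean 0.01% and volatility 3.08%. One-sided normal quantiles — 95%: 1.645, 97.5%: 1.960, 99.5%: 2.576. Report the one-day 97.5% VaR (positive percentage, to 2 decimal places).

VaR = −μ + z·σ = −(0.01%) + 1.960 × 3.08% = 6.027%.

6.03%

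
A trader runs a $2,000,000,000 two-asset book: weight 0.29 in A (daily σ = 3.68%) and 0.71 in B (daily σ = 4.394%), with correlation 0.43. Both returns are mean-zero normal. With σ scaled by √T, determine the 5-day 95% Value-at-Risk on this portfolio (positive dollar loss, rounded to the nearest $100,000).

σ_p = √(0.29²·3.68² + 0.71²·4.394² + 2·0.43·0.29·0.71·3.68·4.394) = 3.706%.
σ_{5d} = 3.706% × √5 = 8.287%.
z(95%) = 1.645.
VaR = 1.645 × 8.287% = 13.632%; on $2,000,000,000 that is $272,640,000.

$272,600,000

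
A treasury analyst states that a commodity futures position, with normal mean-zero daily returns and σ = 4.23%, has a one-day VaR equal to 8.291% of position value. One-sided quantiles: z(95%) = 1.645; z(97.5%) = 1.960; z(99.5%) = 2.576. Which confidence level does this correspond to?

Implied z = VaR/σ = 8.291 / 4.23 = 1.960.
This matches z(97.5%) = 1.960.

97.5%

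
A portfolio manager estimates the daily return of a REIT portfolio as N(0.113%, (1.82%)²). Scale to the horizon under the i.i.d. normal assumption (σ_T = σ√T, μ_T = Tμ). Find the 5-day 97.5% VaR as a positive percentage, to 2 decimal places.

At 97.5%, z = 1.960.
σ_{5d} = 1.82% × √5 = 4.070%; μ_{5d} = 5 × 0.113% = 0.565%.
VaR = −(0.565%) + 1.960 × 4.070% = 7.412%.

7.41%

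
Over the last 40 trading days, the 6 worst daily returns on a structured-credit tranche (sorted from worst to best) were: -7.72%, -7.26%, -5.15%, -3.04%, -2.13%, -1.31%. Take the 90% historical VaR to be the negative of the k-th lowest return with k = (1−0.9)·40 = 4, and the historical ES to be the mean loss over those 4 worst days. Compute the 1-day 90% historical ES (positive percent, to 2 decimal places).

The 4 worst returns sum to -23.17%.
ES = −(-23.17%) / 4 = 5.7925% ≈ 5.79%.

5.79%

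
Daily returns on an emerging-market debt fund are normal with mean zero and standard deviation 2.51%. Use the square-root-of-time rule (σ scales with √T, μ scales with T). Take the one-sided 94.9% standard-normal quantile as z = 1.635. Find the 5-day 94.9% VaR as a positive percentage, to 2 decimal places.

9.18%

σ_{5d} = 2.51% × √5 = 5.613%.
VaR = 1.635 × 5.613% = 9.177%.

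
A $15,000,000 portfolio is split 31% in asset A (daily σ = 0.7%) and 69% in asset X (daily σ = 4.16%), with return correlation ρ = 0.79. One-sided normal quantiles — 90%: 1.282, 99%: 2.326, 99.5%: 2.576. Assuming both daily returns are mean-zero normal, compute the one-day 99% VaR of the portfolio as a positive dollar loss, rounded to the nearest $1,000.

σ_p² = 0.31²·0.7² + 0.69²·4.16² + 2·0.79·0.31·0.69·0.7·4.16 = 9.2704 (%²).
σ_p = √9.2704 = 3.045%.
VaR = 2.326 × 3.045% = 7.083%; on $15,000,000 that is $1,062,450.

$1,062,000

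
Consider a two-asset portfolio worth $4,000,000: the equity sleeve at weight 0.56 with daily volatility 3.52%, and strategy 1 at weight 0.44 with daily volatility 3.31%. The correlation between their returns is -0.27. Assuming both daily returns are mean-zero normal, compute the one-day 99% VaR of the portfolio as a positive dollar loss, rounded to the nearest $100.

σ_p² = 0.56²·3.52² + 0.44²·3.31² + 2·-0.27·0.56·0.44·3.52·3.31 = 4.4565 (%²).
σ_p = √4.4565 = 2.111%.
At 99%, z = 2.326.
VaR = 2.326 × 2.111% = 4.910%; on $4,000,000 that is $196,400.

$196,400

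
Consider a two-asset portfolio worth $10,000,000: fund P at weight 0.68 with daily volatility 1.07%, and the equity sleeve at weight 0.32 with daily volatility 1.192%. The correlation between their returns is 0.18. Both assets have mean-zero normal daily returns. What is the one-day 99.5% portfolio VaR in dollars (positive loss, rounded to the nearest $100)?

σ_p² = 0.68²·1.07² + 0.32²·1.192² + 2·0.18·0.68·0.32·1.07·1.192 = 0.7748 (%²).
σ_p = √0.7748 = 0.880%.
At 99.5%, z = 2.576.
VaR = 2.576 × 0.880% = 2.267%; on $10,000,000 that is $226,700.

$226,700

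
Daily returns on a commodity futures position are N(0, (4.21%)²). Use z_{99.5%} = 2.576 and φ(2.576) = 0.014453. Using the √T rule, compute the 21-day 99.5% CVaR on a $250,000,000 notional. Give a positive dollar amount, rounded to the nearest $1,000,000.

σ_{21d} = 4.21% × √21 = 19.293%.
ES multiplier = φ(z)/(1−α) = 0.014453/0.005 = 2.891.
ES = 19.293% × 2.891 = 55.776%; on $250,000,000: $139,440,000.

$139,000,000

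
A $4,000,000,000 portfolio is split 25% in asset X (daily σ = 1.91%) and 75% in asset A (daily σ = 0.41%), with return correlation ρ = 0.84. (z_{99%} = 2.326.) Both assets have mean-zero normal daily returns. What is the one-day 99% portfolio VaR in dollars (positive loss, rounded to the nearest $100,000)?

σ_p² = 0.25²·1.91² + 0.75²·0.41² + 2·0.84·0.25·0.75·1.91·0.41 = 0.5692 (%²).
σ_p = √0.5692 = 0.754%.
VaR = 2.326 × 0.754% = 1.754%; on $4,000,000,000 that is $70,160,000.

$70,200,000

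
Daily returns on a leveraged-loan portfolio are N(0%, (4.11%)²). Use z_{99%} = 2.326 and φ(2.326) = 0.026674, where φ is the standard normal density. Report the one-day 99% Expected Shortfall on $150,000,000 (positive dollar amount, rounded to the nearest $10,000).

$16,440,000

Tail multiplier: φ(z)/(1−α) = 0.026674 / 0.01 = 2.667.
ES = 4.11% × 2.667 = 10.961%.
On $150,000,000: 0.10961 × $150,000,000 = $16,441,500.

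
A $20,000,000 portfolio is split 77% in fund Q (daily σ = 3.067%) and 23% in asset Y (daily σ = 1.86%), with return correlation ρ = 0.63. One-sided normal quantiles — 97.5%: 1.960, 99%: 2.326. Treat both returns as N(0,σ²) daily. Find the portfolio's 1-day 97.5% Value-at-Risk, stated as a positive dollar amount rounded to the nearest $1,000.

σ_p² = 0.77²·3.067² + 0.23²·1.86² + 2·0.63·0.77·0.23·3.067·1.86 = 7.0331 (%²).
σ_p = √7.0331 = 2.652%.
VaR = 1.960 × 2.652% = 5.198%; on $20,000,000 that is $1,039,600.

$1,040,000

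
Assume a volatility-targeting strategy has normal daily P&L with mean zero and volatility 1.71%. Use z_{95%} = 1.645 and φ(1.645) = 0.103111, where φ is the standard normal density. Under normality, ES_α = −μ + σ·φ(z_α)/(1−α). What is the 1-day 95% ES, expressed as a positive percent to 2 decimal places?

3.53%

Tail multiplier: φ(z)/(1−α) = 0.103111 / 0.05 = 2.062.
ES = 1.71% × 2.062 = 3.526%.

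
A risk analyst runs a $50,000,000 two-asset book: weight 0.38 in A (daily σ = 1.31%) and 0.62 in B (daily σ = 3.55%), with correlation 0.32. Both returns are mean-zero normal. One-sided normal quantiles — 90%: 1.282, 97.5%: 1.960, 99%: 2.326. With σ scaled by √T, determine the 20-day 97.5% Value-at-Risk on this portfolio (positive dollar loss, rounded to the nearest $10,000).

σ_p = √(0.38²·1.31² + 0.62²·3.55² + 2·0.32·0.38·0.62·1.31·3.55) = 2.407%.
σ_{20d} = 2.407% × √20 = 10.764%.
VaR = 1.960 × 10.764% = 21.097%; on $50,000,000 that is $10,548,500.

$10,550,000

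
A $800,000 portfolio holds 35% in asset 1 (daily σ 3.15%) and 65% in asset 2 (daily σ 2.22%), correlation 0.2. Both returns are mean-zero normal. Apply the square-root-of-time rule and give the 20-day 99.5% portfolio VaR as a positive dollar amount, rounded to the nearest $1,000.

$183,000

σ_p = √(0.35²·3.15² + 0.65²·2.22² + 2·0.2·0.35·0.65·3.15·2.22) = 1.983%.
σ_{20d} = 1.983% × √20 = 8.868%.
z(99.5%) = 2.576.
VaR = 2.576 × 8.868% = 22.844%; on $800,000 that is $182,752.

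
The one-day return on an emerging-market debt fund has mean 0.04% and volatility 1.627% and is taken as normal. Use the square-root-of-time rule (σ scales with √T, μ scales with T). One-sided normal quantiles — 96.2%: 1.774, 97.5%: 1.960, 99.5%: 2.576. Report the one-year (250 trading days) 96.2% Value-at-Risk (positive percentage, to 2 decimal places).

σ_{250d} = 1.627% × √250 = 25.725%; μ_{250d} = 250 × 0.04% = 10.000%.
VaR = −(10.000%) + 1.774 × 25.725% = 35.636%.

35.64%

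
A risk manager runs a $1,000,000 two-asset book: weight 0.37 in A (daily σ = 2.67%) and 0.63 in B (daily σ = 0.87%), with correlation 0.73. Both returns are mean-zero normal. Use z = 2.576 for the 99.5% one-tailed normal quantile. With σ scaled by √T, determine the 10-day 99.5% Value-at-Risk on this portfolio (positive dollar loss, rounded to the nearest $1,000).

σ_p = √(0.37²·2.67² + 0.63²·0.87² + 2·0.73·0.37·0.63·2.67·0.87) = 1.438%.
σ_{10d} = 1.438% × √10 = 4.547%.
VaR = 2.576 × 4.547% = 11.713%; on $1,000,000 that is $117,130.

$117,000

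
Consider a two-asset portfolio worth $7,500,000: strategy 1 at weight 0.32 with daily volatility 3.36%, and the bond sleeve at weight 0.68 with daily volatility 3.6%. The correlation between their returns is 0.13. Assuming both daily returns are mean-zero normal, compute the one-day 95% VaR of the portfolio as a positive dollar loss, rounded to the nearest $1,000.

$345,000

σ_p² = 0.32²·3.36² + 0.68²·3.6² + 2·0.13·0.32·0.68·3.36·3.6 = 7.8331 (%²).
σ_p = √7.8331 = 2.799%.
At 95%, z = 1.645.
VaR = 1.645 × 2.799% = 4.604%; on $7,500,000 that is $345,300.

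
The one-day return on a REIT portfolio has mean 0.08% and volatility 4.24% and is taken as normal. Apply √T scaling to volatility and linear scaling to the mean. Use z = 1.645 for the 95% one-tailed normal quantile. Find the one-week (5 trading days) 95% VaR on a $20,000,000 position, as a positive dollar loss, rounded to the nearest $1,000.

$3,039,000

σ_{5d} = 4.24% × √5 = 9.481%; μ_{5d} = 5 × 0.08% = 0.400%.
VaR = −(0.400%) + 1.645 × 9.481% = 15.196%.
On $20,000,000: 0.15196 × $20,000,000 = $3,039,200.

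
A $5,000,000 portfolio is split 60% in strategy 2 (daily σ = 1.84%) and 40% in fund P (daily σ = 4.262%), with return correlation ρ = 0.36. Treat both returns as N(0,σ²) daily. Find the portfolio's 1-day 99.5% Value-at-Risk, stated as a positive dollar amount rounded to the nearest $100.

σ_p² = 0.6²·1.84² + 0.4²·4.262² + 2·0.36·0.6·0.4·1.84·4.262 = 5.4803 (%²).
σ_p = √5.4803 = 2.341%.
At 99.5%, z = 2.576.
VaR = 2.576 × 2.341% = 6.030%; on $5,000,000 that is $301,500.

$301,500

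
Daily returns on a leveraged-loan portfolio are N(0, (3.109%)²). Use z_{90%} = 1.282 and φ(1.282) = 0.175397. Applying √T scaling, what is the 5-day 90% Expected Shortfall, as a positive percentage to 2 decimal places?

12.19%

σ_{5d} = 3.109% × √5 = 6.952%.
ES multiplier = φ(z)/(1−α) = 0.175397/0.1 = 1.754.
ES = 6.952% × 1.754 = 12.194%.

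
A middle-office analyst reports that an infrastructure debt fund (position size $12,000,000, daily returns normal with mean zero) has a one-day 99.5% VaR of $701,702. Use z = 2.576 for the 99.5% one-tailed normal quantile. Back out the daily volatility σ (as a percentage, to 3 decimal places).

VaR as a fraction: $701,702 / $12,000,000 = 5.848%.
σ = VaR / z = 5.848% / 2.576 = 2.270%.

2.270%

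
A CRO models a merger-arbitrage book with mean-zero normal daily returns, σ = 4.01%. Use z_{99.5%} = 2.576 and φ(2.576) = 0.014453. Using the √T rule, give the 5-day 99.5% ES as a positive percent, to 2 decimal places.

σ_{5d} = 4.01% × √5 = 8.967%.
ES multiplier = φ(z)/(1−α) = 0.014453/0.005 = 2.891.
ES = 8.967% × 2.891 = 25.924%.

25.92%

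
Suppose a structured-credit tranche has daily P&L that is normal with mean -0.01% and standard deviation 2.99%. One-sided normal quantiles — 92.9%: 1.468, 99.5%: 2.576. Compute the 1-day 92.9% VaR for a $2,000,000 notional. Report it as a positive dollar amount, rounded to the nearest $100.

$88,000

VaR = −μ + z·σ = −(-0.01%) + 1.468 × 2.99% = 4.399%.
On $2,000,000: 0.04399 × $2,000,000 = $87,980.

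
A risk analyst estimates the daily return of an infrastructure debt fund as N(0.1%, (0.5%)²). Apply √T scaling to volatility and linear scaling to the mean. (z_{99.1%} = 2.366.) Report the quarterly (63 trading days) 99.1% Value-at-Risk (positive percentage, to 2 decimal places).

3.09%

σ_{63d} = 0.5% × √63 = 3.969%; μ_{63d} = 63 × 0.1% = 6.300%.
VaR = −(6.300%) + 2.366 × 3.969% = 3.091%.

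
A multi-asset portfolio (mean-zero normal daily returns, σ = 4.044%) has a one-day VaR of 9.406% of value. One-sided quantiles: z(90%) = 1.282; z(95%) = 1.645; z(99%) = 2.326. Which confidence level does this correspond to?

Implied z = VaR/σ = 9.406 / 4.044 = 2.326.
This matches z(99%) = 2.326.

99%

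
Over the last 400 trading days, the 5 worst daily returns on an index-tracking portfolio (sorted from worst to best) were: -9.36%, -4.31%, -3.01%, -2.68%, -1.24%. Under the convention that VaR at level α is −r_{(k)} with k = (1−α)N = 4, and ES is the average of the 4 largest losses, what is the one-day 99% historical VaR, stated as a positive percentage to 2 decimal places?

2.68%

k = 4; the 4th lowest return is -2.68%, so VaR = 2.68%.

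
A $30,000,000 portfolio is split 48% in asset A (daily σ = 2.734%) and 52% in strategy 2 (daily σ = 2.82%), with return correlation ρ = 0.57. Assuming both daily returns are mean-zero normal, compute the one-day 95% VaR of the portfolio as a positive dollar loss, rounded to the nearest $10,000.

$1,220,000

σ_p² = 0.48²·2.734² + 0.52²·2.82² + 2·0.57·0.48·0.52·2.734·2.82 = 6.0663 (%²).
σ_p = √6.0663 = 2.463%.
At 95%, z = 1.645.
VaR = 1.645 × 2.463% = 4.052%; on $30,000,000 that is $1,215,600.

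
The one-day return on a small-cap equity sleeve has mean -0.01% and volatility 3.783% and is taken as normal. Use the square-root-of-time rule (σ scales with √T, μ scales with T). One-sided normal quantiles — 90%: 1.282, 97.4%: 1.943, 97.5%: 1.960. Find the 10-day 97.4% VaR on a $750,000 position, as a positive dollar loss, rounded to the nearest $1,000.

σ_{10d} = 3.783% × √10 = 11.963%; μ_{10d} = 10 × -0.01% = -0.100%.
VaR = −(-0.100%) + 1.943 × 11.963% = 23.344%.
On $750,000: 0.23344 × $750,000 = $175,080.

$175,000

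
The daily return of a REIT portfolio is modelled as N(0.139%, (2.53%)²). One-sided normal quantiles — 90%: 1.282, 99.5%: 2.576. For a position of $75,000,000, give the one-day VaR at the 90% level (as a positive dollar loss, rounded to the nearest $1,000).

$2,328,000

VaR = −μ + z·σ = −(0.139%) + 1.282 × 2.53% = 3.104%.
On $75,000,000: 0.03104 × $75,000,000 = $2,328,000.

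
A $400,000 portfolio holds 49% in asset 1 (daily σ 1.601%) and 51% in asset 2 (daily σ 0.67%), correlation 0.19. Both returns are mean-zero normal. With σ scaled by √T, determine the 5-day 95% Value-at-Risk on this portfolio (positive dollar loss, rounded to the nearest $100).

σ_p = √(0.49²·1.601² + 0.51²·0.67² + 2·0.19·0.49·0.51·1.601·0.67) = 0.913%.
σ_{5d} = 0.913% × √5 = 2.042%.
z(95%) = 1.645.
VaR = 1.645 × 2.042% = 3.359%; on $400,000 that is $13,436.

$13,400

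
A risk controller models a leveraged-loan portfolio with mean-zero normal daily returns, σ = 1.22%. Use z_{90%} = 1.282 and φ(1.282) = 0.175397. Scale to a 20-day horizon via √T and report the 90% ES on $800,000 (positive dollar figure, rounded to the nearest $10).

$76,560

σ_{20d} = 1.22% × √20 = 5.456%.
ES multiplier = φ(z)/(1−α) = 0.175397/0.1 = 1.754.
ES = 5.456% × 1.754 = 9.570%; on $800,000: $76,560.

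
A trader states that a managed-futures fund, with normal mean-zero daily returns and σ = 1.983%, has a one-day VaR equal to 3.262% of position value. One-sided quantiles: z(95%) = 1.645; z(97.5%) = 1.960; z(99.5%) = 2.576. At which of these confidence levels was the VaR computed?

95%

Implied z = VaR/σ = 3.262 / 1.983 = 1.645.
This matches z(95%) = 1.645.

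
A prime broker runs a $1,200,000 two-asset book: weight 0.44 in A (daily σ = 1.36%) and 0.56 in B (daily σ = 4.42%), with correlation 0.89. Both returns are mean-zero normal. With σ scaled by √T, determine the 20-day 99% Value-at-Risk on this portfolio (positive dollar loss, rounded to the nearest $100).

$377,000

σ_p = √(0.44²·1.36² + 0.56²·4.42² + 2·0.89·0.44·0.56·1.36·4.42) = 3.020%.
σ_{20d} = 3.020% × √20 = 13.506%.
z(99%) = 2.326.
VaR = 2.326 × 13.506% = 31.415%; on $1,200,000 that is $376,980.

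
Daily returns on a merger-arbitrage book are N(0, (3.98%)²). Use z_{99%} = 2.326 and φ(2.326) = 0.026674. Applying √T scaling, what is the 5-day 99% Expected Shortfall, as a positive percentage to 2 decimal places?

σ_{5d} = 3.98% × √5 = 8.900%.
ES multiplier = φ(z)/(1−α) = 0.026674/0.01 = 2.667.
ES = 8.900% × 2.667 = 23.736%.

23.74%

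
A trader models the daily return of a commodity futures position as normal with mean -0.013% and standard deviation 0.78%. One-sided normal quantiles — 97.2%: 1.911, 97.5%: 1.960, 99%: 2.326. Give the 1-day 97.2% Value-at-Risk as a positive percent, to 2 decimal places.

1.50%

VaR = −μ + z·σ = −(-0.013%) + 1.911 × 0.78% = 1.504%.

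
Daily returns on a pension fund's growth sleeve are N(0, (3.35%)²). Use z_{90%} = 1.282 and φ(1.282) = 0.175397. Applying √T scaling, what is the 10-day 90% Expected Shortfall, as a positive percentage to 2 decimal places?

18.58%

σ_{10d} = 3.35% × √10 = 10.594%.
ES multiplier = φ(z)/(1−α) = 0.175397/0.1 = 1.754.
ES = 10.594% × 1.754 = 18.582%.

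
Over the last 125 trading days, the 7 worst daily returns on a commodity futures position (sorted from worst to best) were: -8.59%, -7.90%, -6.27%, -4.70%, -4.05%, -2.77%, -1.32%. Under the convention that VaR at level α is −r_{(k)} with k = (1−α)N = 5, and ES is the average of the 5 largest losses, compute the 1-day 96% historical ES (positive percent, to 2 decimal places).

The 5 worst returns sum to -31.51%.
ES = −(-31.51%) / 5 = 6.302% ≈ 6.30%.

6.30%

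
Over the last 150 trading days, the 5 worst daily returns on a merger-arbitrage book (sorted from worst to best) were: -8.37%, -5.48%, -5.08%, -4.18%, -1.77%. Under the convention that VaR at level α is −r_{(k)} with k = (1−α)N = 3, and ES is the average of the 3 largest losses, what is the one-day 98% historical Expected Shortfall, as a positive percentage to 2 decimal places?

The 3 worst returns sum to -18.93%.
ES = −(-18.93%) / 3 = 6.31%.

6.31%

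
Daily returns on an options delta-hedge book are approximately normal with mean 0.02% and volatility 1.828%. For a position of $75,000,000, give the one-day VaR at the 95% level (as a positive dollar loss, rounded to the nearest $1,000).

$2,240,000

At 95% one-sided, z = 1.645.
VaR = −μ + z·σ = −(0.02%) + 1.645 × 1.828% = 2.987%.
On $75,000,000: 0.02987 × $75,000,000 = $2,240,250.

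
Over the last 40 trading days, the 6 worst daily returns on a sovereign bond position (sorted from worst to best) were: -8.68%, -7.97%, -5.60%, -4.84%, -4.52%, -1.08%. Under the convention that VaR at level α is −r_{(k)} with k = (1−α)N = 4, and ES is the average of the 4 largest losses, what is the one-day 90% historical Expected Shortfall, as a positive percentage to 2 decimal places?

6.77%

The 4 worst returns sum to -27.09%.
ES = −(-27.09%) / 4 = 6.7725% ≈ 6.77%.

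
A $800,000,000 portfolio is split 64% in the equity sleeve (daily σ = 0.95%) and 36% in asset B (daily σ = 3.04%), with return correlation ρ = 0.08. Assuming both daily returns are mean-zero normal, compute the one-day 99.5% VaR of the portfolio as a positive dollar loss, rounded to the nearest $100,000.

$26,700,000

σ_p² = 0.64²·0.95² + 0.36²·3.04² + 2·0.08·0.64·0.36·0.95·3.04 = 1.6738 (%²).
σ_p = √1.6738 = 1.294%.
At 99.5%, z = 2.576.
VaR = 2.576 × 1.294% = 3.333%; on $800,000,000 that is $26,664,000.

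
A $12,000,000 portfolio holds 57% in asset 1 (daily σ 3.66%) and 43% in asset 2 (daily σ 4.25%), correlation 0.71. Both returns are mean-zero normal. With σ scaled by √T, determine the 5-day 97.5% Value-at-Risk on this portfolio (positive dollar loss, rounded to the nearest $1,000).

$1,904,000

σ_p = √(0.57²·3.66² + 0.43²·4.25² + 2·0.71·0.57·0.43·3.66·4.25) = 3.620%.
σ_{5d} = 3.620% × √5 = 8.095%.
z(97.5%) = 1.960.
VaR = 1.960 × 8.095% = 15.866%; on $12,000,000 that is $1,903,920.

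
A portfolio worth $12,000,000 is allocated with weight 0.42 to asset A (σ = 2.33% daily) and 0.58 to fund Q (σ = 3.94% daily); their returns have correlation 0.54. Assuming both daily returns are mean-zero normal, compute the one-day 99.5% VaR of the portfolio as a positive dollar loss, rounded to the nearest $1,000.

σ_p² = 0.42²·2.33² + 0.58²·3.94² + 2·0.54·0.42·0.58·2.33·3.94 = 8.5950 (%²).
σ_p = √8.5950 = 2.932%.
At 99.5%, z = 2.576.
VaR = 2.576 × 2.932% = 7.553%; on $12,000,000 that is $906,360.

$906,000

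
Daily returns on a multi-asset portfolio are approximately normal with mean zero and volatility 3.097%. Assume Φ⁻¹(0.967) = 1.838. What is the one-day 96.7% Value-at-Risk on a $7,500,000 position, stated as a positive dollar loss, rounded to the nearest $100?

VaR = z·σ = 1.838 × 3.097% = 5.692%.
On $7,500,000: 0.05692 × $7,500,000 = $426,900.

$426,900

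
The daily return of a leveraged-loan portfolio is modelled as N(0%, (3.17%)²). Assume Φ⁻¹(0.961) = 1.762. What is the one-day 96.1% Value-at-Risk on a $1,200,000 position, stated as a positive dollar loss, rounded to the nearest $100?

VaR = z·σ = 1.762 × 3.17% = 5.586%.
On $1,200,000: 0.05586 × $1,200,000 = $67,032.

$67,000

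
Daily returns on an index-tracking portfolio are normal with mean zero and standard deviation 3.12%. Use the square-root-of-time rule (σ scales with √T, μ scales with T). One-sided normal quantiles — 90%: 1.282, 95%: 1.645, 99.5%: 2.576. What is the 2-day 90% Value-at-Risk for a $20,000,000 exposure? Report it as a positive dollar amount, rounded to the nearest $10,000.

σ_{2d} = 3.12% × √2 = 4.412%.
VaR = 1.282 × 4.412% = 5.656%.
On $20,000,000: 0.05656 × $20,000,000 = $1,131,200.

$1,130,000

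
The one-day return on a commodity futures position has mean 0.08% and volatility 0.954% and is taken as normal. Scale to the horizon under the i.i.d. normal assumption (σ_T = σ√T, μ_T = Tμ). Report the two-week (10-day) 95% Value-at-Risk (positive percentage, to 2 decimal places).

4.16%

At 95%, z = 1.645.
σ_{10d} = 0.954% × √10 = 3.017%; μ_{10d} = 10 × 0.08% = 0.800%.
VaR = −(0.800%) + 1.645 × 3.017% = 4.163%.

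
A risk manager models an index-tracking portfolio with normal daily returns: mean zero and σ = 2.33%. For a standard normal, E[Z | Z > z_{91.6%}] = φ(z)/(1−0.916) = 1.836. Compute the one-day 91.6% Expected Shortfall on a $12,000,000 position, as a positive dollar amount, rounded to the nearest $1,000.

ES = 2.33% × 1.836 = 4.278%.
On $12,000,000: 0.04278 × $12,000,000 = $513,360.

$513,000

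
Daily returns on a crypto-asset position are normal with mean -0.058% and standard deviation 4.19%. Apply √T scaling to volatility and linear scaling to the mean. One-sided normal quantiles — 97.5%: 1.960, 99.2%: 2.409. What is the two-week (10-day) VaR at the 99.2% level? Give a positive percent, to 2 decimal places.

32.50%

σ_{10d} = 4.19% × √10 = 13.250%; μ_{10d} = 10 × -0.058% = -0.580%.
VaR = −(-0.580%) + 2.409 × 13.250% = 32.499%.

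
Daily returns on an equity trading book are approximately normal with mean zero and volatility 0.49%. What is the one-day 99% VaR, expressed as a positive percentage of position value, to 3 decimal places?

1.140%

At 99% one-sided, z = 2.326.
VaR = z·σ = 2.326 × 0.49% = 1.140%.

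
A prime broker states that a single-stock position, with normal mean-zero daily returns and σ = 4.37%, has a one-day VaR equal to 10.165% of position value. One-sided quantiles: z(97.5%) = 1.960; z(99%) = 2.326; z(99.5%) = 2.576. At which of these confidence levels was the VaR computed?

99%

Implied z = VaR/σ = 10.165 / 4.37 = 2.326.
This matches z(99%) = 2.326.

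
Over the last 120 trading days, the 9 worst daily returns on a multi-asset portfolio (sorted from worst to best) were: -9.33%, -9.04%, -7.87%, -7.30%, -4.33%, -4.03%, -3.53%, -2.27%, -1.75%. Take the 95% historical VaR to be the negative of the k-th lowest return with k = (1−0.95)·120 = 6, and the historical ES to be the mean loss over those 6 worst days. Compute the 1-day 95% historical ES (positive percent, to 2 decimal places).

6.98%

The 6 worst returns sum to -41.90%.
ES = −(-41.90%) / 6 = 6.9833…% ≈ 6.98%.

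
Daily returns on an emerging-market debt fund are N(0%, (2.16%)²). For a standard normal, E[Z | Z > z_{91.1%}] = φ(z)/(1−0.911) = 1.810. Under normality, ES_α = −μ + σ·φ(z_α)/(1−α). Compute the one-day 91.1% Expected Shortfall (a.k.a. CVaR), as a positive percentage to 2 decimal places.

ES = 2.16% × 1.810 = 3.910%.

3.91%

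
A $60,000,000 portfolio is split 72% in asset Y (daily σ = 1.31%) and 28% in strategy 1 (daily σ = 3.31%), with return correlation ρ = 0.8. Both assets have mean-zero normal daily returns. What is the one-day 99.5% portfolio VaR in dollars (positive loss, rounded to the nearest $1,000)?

σ_p² = 0.72²·1.31² + 0.28²·3.31² + 2·0.8·0.72·0.28·1.31·3.31 = 3.1472 (%²).
σ_p = √3.1472 = 1.774%.
At 99.5%, z = 2.576.
VaR = 2.576 × 1.774% = 4.570%; on $60,000,000 that is $2,742,000.

$2,742,000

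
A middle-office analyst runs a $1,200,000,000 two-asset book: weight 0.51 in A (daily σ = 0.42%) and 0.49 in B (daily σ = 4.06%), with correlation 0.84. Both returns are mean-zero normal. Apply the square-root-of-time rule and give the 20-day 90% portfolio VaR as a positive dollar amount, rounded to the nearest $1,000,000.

$149,000,000

σ_p = √(0.51²·0.42² + 0.49²·4.06² + 2·0.84·0.51·0.49·0.42·4.06) = 2.172%.
σ_{20d} = 2.172% × √20 = 9.713%.
z(90%) = 1.282.
VaR = 1.282 × 9.713% = 12.452%; on $1,200,000,000 that is $149,424,000.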